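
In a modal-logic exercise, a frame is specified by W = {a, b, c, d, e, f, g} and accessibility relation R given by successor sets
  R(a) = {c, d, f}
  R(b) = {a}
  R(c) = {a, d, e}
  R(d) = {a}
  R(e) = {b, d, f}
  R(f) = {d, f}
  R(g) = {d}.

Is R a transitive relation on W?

Transitive: no — a R c and c R e, but not a R e.

No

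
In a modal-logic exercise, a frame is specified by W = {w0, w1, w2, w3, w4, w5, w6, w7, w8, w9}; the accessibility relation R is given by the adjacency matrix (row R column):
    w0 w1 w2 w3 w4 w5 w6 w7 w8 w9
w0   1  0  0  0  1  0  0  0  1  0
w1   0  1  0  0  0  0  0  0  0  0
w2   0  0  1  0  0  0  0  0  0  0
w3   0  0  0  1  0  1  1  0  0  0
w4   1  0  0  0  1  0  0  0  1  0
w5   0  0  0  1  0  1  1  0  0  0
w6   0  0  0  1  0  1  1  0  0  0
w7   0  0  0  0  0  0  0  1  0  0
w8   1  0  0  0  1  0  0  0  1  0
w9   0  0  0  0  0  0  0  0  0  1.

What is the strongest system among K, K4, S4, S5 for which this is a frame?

S5

Transitive (axiom 4): yes — every two-step R-path is closed by a direct edge.
Reflexive (axiom T): yes — every world is R-related to itself.
Euclidean (axiom 5): yes — any two successors of a common world are R-related.
So F validates K, K4, S4, S5. The strongest is S5.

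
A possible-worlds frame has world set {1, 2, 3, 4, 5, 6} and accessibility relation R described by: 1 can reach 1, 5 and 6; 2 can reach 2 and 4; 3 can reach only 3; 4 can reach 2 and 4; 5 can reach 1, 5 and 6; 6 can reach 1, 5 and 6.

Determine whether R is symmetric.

Yes

Symmetric: yes — every pair in R has its reverse in R.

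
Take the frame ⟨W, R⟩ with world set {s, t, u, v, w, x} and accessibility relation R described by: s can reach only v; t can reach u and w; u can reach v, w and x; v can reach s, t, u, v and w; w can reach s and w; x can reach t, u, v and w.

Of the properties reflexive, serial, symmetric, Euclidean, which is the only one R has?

Reflexive: no — s is not related to itself.
Serial: yes — every world has a successor (e.g. s R v).
Symmetric: no — t R u but not u R t.
Euclidean: no — t R w and t R u, but not w R u.
Only serial holds.

serial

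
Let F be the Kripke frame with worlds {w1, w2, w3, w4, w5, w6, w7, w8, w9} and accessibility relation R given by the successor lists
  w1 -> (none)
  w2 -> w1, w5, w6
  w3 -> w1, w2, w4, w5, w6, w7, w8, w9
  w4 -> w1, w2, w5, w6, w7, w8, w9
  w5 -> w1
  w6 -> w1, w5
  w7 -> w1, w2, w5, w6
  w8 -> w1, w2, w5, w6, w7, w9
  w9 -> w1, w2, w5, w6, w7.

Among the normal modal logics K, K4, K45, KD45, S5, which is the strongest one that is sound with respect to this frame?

Transitive (axiom 4): yes — every two-step R-path is closed by a direct edge.
Euclidean (axiom 5): no — w2 R w1 and w2 R w5, but not w1 R w5.
Serial (axiom D): no — w1 has no R-successor.
Reflexive (axiom T): no — w1 is not related to itself.
So F validates K, K4; K45 would additionally require R to be Euclidean. The strongest is K4.

K4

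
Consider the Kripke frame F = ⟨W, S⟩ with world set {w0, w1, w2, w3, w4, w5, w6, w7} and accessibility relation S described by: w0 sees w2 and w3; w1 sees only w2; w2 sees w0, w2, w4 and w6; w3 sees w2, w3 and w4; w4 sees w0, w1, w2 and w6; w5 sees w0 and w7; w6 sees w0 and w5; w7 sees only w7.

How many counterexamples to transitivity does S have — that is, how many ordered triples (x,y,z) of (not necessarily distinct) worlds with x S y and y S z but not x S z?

Enumerating: (w0,w2,w0), (w0,w2,w4), (w0,w2,w6), (w0,w3,w4), (w1,w2,w0), (w1,w2,w4), (w1,w2,w6), (w2,w0,w3), (w2,w4,w1), (w2,w6,w5), (w3,w2,w0), (w3,w2,w6), … and 11 more.
Total: 23.

23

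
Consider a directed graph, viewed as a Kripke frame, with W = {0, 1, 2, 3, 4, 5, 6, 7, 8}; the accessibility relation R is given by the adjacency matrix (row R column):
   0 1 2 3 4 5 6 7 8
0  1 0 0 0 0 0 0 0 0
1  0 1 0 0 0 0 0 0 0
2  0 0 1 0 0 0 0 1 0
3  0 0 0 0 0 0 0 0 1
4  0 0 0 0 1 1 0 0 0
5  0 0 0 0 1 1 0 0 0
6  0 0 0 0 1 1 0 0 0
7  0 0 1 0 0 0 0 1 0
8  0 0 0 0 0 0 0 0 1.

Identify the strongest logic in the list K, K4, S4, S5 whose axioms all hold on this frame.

Transitive (axiom 4): yes — every two-step R-path is closed by a direct edge.
Reflexive (axiom T): no — 3 is not related to itself.
Euclidean (axiom 5): yes — any two successors of a common world are R-related.
So F validates K, K4; S4 would additionally require R to be reflexive. The strongest is K4.

K4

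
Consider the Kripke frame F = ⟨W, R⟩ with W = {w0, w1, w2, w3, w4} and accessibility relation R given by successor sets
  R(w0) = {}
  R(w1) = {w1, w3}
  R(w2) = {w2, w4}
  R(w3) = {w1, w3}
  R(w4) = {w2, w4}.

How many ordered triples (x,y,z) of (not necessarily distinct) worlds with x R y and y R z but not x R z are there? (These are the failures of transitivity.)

0

R is transitive; there are no such tuples.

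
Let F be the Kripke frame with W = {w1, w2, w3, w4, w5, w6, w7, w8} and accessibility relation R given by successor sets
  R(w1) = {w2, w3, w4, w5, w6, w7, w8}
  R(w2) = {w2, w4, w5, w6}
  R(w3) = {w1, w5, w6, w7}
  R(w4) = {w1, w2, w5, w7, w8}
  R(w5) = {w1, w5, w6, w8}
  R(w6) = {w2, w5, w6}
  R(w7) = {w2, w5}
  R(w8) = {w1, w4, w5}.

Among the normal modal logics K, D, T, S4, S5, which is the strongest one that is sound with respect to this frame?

Serial (axiom D): yes — every world has a successor (e.g. w1 R w2).
Reflexive (axiom T): no — w1 is not related to itself.
Transitive (axiom 4): no — w2 R w4 and w4 R w1, but not w2 R w1.
Euclidean (axiom 5): no — w1 R w2 and w1 R w3, but not w2 R w3.
So F validates K, D; T would additionally require R to be reflexive. The strongest is D.

D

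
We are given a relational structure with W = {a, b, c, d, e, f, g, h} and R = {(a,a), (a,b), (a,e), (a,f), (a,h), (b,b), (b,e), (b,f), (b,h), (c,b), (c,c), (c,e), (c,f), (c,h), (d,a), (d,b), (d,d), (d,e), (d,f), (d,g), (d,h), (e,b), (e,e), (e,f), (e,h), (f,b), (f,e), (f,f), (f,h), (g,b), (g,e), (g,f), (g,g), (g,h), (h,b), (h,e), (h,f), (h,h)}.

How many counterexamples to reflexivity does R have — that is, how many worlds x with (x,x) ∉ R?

0

R is reflexive; there are no such worlds.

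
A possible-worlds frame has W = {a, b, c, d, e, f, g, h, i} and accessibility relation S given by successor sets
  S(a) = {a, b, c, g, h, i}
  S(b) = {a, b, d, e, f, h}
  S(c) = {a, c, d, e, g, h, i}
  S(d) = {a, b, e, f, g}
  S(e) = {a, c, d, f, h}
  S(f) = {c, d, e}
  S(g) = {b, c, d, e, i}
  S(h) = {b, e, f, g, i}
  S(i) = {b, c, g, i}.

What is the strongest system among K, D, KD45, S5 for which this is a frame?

Serial (axiom D): yes — every world has a successor (e.g. a S a).
Transitive (axiom 4): no — a S b and b S d, but not a S d.
Euclidean (axiom 5): no — a S b and a S c, but not b S c.
Reflexive (axiom T): no — d is not related to itself.
So F validates K, D; KD45 would additionally require S to be Euclidean and transitive. The strongest is D.

D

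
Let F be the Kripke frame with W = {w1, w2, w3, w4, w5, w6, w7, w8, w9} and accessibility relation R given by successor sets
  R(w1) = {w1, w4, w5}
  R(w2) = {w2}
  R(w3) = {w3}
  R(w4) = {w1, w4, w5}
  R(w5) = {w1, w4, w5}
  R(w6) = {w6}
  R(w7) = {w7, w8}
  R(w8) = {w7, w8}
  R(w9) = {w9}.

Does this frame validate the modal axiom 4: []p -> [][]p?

By correspondence theory, 4 is valid on a frame iff R is transitive.
Transitive: yes — every two-step R-path is closed by a direct edge.

Yes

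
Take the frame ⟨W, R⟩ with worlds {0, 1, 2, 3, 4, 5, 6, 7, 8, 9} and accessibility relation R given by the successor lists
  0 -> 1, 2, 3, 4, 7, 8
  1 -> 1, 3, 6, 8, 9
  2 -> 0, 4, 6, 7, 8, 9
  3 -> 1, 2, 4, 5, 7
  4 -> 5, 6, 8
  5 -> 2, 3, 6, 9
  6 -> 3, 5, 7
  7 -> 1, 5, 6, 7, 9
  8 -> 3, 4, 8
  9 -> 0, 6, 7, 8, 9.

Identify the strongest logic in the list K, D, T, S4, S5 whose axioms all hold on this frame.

D

Serial (axiom D): yes — every world has a successor (e.g. 0 R 1).
Reflexive (axiom T): no — 0 is not related to itself.
Transitive (axiom 4): no — 0 R 1 and 1 R 6, but not 0 R 6.
Euclidean (axiom 5): no — 0 R 1 and 0 R 2, but not 1 R 2.
So F validates K, D; T would additionally require R to be reflexive. The strongest is D.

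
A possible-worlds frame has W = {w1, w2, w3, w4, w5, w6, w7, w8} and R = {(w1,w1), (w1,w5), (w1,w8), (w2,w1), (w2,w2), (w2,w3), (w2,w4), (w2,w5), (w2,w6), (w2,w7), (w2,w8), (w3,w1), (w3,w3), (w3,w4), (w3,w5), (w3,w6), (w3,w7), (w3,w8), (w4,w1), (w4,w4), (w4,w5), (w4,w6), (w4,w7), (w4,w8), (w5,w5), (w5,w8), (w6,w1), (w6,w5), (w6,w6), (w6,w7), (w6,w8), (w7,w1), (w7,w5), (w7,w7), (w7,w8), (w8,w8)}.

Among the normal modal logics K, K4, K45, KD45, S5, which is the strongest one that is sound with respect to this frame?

Transitive (axiom 4): yes — every two-step R-path is closed by a direct edge.
Euclidean (axiom 5): no — w1 R w8 and w1 R w5, but not w8 R w5.
Serial (axiom D): yes — every world has a successor (e.g. w1 R w1).
Reflexive (axiom T): yes — every world is R-related to itself.
So F validates K, K4; K45 would additionally require R to be Euclidean. The strongest is K4.

K4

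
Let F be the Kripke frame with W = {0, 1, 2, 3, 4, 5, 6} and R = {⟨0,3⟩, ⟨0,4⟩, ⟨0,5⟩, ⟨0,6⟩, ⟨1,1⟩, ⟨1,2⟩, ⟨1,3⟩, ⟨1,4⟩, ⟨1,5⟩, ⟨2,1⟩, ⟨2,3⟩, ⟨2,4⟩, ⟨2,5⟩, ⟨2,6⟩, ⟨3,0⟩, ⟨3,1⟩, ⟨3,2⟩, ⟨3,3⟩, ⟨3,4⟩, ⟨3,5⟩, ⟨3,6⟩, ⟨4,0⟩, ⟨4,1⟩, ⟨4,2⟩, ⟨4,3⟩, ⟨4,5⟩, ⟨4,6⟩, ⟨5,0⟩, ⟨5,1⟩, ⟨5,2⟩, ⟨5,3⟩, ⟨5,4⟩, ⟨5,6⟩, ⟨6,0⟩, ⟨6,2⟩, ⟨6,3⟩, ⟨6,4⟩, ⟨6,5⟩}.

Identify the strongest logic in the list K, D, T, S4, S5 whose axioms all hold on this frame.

Serial (axiom D): yes — every world has a successor (e.g. 0 R 3).
Reflexive (axiom T): no — 0 is not related to itself.
Transitive (axiom 4): no — 0 R 3 and 3 R 1, but not 0 R 1.
Euclidean (axiom 5): no — 2 R 1 and 2 R 6, but not 1 R 6.
So F validates K, D; T would additionally require R to be reflexive. The strongest is D.

D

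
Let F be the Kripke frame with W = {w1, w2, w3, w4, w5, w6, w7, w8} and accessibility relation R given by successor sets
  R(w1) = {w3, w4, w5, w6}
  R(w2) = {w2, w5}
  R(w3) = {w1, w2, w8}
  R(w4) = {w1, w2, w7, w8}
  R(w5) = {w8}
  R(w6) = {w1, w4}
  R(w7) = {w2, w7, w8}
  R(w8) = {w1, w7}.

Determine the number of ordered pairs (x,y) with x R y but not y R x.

Enumerating: (w1,w5), (w2,w5), (w3,w2), (w3,w8), (w4,w2), (w4,w7), (w4,w8), (w5,w8), (w6,w4), (w7,w2), (w8,w1).

11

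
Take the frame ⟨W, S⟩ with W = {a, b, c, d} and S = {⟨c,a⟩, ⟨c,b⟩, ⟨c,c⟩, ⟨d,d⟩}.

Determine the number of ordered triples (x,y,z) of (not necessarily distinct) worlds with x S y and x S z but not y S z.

6

Enumerating: (c,a,a), (c,a,b), (c,a,c), (c,b,a), (c,b,b), (c,b,c).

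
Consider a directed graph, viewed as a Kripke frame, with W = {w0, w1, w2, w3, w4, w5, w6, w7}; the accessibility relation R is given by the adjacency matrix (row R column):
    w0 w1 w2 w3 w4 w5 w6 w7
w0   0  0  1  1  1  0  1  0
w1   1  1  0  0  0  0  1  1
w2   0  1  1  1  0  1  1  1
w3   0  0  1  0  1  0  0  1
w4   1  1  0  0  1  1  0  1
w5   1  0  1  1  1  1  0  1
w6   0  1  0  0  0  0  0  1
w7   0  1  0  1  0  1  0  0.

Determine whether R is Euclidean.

No

Euclidean: no — w0 R w2 and w0 R w4, but not w2 R w4.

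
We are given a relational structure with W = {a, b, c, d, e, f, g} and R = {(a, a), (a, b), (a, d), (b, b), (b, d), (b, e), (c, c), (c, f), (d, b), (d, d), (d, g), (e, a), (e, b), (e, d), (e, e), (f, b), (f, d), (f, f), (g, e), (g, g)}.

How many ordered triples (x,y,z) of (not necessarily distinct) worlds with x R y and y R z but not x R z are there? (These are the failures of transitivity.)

14

Enumerating: (a,b,e), (a,d,g), (b,d,g), (b,e,a), (c,f,b), (c,f,d), (d,b,e), (d,g,e), (e,d,g), (f,b,e), (f,d,g), (g,e,a), (g,e,b), (g,e,d).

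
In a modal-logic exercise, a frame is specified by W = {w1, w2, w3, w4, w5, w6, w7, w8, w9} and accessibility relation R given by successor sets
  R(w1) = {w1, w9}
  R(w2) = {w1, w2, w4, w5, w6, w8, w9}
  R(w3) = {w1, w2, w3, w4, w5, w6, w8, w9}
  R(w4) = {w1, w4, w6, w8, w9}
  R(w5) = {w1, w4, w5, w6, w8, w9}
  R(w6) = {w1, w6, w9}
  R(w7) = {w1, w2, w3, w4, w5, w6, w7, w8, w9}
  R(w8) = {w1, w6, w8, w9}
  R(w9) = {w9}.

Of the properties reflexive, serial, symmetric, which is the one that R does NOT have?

Reflexive: yes — every world is R-related to itself.
Serial: yes — every world has a successor (e.g. w1 R w1).
Symmetric: no — w1 R w9 but not w9 R w1.
Only symmetric fails.

symmetric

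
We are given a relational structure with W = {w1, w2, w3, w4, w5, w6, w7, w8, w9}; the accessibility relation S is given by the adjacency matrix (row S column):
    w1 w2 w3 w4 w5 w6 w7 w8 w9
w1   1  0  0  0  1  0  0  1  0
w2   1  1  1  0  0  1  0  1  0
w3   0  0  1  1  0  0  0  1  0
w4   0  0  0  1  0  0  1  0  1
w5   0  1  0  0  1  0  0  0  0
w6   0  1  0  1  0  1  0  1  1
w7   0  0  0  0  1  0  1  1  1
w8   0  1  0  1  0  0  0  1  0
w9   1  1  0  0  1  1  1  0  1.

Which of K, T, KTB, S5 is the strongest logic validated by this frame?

Reflexive (axiom T): yes — every world is S-related to itself.
Symmetric (axiom B): no — w1 S w5 but not w5 S w1.
Euclidean (axiom 5): no — w1 S w5 and w1 S w8, but not w5 S w8.
So F validates K, T; KTB would additionally require S to be symmetric. The strongest is T.

T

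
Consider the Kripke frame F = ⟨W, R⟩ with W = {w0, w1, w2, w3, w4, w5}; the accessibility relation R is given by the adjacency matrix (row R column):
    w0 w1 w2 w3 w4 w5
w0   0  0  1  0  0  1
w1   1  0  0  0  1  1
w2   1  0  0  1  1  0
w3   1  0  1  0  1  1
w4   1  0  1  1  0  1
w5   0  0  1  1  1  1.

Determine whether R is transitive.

No

Transitive: no — w0 R w2 and w2 R w3, but not w0 R w3.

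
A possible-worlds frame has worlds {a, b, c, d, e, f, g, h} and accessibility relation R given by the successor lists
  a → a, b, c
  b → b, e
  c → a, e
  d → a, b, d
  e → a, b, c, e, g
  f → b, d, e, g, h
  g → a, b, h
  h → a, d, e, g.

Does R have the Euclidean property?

Euclidean: no — a R b and a R c, but not b R c.

No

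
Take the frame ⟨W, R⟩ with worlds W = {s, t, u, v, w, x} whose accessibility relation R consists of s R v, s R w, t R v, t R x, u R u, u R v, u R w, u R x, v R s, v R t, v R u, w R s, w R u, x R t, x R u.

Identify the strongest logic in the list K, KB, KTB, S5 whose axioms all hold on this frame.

Symmetric (axiom B): yes — every pair in R has its reverse in R.
Reflexive (axiom T): no — s is not related to itself.
Euclidean (axiom 5): no — s R v and s R w, but not v R w.
So F validates K, KB; KTB would additionally require R to be reflexive. The strongest is KB.

KB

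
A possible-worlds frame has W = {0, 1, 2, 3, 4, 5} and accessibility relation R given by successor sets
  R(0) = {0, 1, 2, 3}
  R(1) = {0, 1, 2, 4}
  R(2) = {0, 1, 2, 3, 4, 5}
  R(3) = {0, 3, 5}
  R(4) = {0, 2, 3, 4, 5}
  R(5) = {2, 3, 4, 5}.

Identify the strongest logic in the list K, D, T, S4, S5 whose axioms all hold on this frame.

Serial (axiom D): yes — every world has a successor (e.g. 0 R 0).
Reflexive (axiom T): yes — every world is R-related to itself.
Transitive (axiom 4): no — 0 R 1 and 1 R 4, but not 0 R 4.
Euclidean (axiom 5): no — 0 R 1 and 0 R 3, but not 1 R 3.
So F validates K, D, T; S4 would additionally require R to be transitive. The strongest is T.

T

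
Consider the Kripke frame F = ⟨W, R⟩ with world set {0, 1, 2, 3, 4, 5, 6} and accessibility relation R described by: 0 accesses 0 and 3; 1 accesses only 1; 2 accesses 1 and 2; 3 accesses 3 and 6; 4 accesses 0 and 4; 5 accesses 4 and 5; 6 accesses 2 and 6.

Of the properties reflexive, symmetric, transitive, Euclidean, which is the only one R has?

reflexive

Reflexive: yes — every world is R-related to itself.
Symmetric: no — 0 R 3 but not 3 R 0.
Transitive: no — 0 R 3 and 3 R 6, but not 0 R 6.
Euclidean: no — 0 R 3 and 0 R 0, but not 3 R 0.
Only reflexive holds.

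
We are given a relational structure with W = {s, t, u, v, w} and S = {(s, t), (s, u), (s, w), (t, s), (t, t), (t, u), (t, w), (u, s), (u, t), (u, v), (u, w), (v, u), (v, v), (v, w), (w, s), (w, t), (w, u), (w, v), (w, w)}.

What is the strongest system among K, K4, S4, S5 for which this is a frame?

Transitive (axiom 4): no — s S u and u S v, but not s S v.
Reflexive (axiom T): no — s is not related to itself.
Euclidean (axiom 5): no — u S s and u S v, but not s S v.
So F validates K; K4 would additionally require S to be transitive. The strongest is K.

K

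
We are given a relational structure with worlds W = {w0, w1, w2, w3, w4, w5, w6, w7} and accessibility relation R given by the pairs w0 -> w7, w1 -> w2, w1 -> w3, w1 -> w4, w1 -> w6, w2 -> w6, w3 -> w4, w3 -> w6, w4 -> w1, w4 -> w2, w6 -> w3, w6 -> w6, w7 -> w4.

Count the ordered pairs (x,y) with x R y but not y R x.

Enumerating: (w0,w7), (w1,w2), (w1,w3), (w1,w6), (w2,w6), (w3,w4), (w4,w2), (w7,w4).

8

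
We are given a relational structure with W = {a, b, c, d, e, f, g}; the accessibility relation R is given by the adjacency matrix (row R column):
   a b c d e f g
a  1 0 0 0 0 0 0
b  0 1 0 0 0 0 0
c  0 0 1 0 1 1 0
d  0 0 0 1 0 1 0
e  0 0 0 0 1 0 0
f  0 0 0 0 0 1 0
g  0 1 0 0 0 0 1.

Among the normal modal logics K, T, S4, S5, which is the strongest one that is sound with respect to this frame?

Reflexive (axiom T): yes — every world is R-related to itself.
Transitive (axiom 4): yes — every two-step R-path is closed by a direct edge.
Euclidean (axiom 5): no — c R e and c R f, but not e R f.
So F validates K, T, S4; S5 would additionally require R to be Euclidean. The strongest is S4.

S4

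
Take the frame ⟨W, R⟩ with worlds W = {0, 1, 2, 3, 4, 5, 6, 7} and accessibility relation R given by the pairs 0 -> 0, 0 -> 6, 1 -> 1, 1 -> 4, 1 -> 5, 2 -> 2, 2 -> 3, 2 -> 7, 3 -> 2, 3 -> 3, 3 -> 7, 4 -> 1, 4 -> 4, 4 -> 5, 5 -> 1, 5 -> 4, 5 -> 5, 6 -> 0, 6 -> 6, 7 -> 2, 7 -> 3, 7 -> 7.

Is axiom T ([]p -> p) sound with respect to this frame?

Yes

Axiom T corresponds to the accessibility relation being reflexive.
Reflexive: yes — every world is R-related to itself.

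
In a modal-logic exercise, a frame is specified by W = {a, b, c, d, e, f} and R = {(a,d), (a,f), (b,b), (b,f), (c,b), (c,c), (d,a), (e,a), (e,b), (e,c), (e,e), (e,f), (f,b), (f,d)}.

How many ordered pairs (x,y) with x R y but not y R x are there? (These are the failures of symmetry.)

Enumerating: (a,f), (c,b), (e,a), (e,b), (e,c), (e,f), (f,d).

7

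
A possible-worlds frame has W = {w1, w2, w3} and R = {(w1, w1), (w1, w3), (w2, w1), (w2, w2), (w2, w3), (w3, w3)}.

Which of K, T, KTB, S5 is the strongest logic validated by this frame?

T

Reflexive (axiom T): yes — every world is R-related to itself.
Symmetric (axiom B): no — w1 R w3 but not w3 R w1.
Euclidean (axiom 5): no — w2 R w3 and w2 R w1, but not w3 R w1.
So F validates K, T; KTB would additionally require R to be symmetric. The strongest is T.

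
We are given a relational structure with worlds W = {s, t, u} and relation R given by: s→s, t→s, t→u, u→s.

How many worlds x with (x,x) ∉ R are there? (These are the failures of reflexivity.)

Enumerating: t, u.

2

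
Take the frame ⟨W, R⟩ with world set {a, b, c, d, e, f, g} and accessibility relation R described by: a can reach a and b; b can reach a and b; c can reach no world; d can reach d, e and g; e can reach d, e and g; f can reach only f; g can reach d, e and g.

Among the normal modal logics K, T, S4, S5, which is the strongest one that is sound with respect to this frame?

K

Reflexive (axiom T): no — c is not related to itself.
Transitive (axiom 4): yes — every two-step R-path is closed by a direct edge.
Euclidean (axiom 5): yes — any two successors of a common world are R-related.
So F validates K; T would additionally require R to be reflexive. The strongest is K.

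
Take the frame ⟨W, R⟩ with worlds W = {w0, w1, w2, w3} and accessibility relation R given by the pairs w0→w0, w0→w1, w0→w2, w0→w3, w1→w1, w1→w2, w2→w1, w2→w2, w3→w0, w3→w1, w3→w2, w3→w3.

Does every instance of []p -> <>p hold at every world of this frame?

By correspondence theory, D is valid on a frame iff R is serial.
Serial: yes — every world has a successor (e.g. w0 R w0).

Yes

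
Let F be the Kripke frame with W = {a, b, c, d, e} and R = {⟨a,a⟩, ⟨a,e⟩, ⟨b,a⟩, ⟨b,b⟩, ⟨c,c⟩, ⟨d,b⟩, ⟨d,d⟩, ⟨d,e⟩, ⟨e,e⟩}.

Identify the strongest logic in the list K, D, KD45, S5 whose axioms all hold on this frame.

Serial (axiom D): yes — every world has a successor (e.g. a R a).
Transitive (axiom 4): no — b R a and a R e, but not b R e.
Euclidean (axiom 5): no — d R b and d R e, but not b R e.
Reflexive (axiom T): yes — every world is R-related to itself.
So F validates K, D; KD45 would additionally require R to be Euclidean and transitive. The strongest is D.

D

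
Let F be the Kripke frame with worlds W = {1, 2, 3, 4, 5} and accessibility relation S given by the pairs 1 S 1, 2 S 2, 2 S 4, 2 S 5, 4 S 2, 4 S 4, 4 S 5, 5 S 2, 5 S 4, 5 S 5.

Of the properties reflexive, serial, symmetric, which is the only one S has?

Reflexive: no — 3 is not related to itself.
Serial: no — 3 has no S-successor.
Symmetric: yes — every pair in S has its reverse in S.
Only symmetric holds.

symmetric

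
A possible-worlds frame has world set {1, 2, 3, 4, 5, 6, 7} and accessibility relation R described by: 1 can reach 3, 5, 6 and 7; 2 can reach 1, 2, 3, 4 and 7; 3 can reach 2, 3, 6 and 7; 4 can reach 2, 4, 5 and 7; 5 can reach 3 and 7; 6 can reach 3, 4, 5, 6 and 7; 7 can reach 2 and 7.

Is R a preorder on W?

Reflexive: no — 1 is not related to itself.
Transitive: no — 1 R 3 and 3 R 2, but not 1 R 2.
So R is not a preorder.

No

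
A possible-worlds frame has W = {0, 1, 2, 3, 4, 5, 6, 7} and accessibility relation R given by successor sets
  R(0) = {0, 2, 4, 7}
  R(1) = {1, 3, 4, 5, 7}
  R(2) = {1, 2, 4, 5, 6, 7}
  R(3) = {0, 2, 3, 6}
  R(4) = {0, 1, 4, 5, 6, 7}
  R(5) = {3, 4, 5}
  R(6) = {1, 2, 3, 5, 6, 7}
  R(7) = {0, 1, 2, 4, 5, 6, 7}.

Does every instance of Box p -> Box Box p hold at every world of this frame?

Axiom 4 corresponds to the accessibility relation being transitive.
Transitive: no — 0 R 2 and 2 R 1, but not 0 R 1.

No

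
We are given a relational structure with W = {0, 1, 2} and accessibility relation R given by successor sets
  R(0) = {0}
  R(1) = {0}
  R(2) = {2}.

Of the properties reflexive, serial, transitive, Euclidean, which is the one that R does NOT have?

Reflexive: no — 1 is not related to itself.
Serial: yes — every world has a successor (e.g. 0 R 0).
Transitive: yes — every two-step R-path is closed by a direct edge.
Euclidean: yes — any two successors of a common world are R-related.
Only reflexive fails.

reflexive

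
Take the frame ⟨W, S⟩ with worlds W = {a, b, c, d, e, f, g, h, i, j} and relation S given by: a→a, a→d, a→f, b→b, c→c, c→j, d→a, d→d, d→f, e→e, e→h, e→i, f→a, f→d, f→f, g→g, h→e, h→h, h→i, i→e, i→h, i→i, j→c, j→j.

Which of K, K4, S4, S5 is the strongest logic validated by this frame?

S5

Transitive (axiom 4): yes — every two-step S-path is closed by a direct edge.
Reflexive (axiom T): yes — every world is S-related to itself.
Euclidean (axiom 5): yes — any two successors of a common world are S-related.
So F validates K, K4, S4, S5. The strongest is S5.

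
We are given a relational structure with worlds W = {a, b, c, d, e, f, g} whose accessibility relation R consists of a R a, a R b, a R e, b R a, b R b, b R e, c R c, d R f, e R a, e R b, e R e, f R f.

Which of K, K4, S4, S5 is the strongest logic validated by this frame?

Transitive (axiom 4): yes — every two-step R-path is closed by a direct edge.
Reflexive (axiom T): no — d is not related to itself.
Euclidean (axiom 5): yes — any two successors of a common world are R-related.
So F validates K, K4; S4 would additionally require R to be reflexive. The strongest is K4.

K4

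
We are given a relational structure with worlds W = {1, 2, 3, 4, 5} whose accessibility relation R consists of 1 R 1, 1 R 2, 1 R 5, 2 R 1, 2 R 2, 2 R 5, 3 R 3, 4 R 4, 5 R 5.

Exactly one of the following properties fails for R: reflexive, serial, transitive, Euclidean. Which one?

Euclidean

Reflexive: yes — every world is R-related to itself.
Serial: yes — every world has a successor (e.g. 1 R 1).
Transitive: yes — every two-step R-path is closed by a direct edge.
Euclidean: no — 1 R 5 and 1 R 2, but not 5 R 2.
Only Euclidean fails.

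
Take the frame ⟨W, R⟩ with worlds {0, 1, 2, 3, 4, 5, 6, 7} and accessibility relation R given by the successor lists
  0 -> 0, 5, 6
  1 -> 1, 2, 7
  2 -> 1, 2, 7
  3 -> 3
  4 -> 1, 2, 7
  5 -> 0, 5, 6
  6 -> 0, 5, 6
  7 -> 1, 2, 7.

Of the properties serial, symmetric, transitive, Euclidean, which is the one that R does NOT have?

symmetric

Serial: yes — every world has a successor (e.g. 0 R 0).
Symmetric: no — 4 R 1 but not 1 R 4.
Transitive: yes — every two-step R-path is closed by a direct edge.
Euclidean: yes — any two successors of a common world are R-related.
Only symmetric fails.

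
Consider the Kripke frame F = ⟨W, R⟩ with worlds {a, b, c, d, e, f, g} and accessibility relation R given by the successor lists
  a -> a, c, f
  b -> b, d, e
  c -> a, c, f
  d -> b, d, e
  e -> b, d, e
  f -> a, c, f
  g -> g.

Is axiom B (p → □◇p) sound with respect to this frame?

Yes

The schema B characterises exactly the symmetric frames.
Symmetric: yes — every pair in R has its reverse in R.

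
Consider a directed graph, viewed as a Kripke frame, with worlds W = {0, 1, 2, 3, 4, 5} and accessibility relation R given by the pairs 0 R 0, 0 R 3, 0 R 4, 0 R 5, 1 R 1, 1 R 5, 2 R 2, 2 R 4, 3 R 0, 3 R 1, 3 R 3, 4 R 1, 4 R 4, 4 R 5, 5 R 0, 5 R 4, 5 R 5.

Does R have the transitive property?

No

Transitive: no — 0 R 3 and 3 R 1, but not 0 R 1.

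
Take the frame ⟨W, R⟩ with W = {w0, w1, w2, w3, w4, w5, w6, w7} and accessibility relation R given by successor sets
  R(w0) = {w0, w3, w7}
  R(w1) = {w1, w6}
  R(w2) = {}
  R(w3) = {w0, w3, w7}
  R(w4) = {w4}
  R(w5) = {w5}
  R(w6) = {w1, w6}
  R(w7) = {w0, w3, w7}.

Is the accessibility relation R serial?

Serial: no — w2 has no R-successor.

No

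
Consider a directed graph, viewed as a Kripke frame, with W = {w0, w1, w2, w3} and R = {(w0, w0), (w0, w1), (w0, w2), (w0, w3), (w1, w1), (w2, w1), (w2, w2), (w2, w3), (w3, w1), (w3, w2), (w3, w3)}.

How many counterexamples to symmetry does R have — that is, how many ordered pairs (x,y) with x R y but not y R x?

Enumerating: (w0,w1), (w0,w2), (w0,w3), (w2,w1), (w3,w1).

5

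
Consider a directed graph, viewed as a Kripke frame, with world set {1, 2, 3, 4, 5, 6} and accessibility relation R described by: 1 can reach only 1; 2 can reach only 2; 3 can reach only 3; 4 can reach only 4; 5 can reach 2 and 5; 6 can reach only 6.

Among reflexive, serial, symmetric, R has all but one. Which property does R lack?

symmetric

Reflexive: yes — every world is R-related to itself.
Serial: yes — every world has a successor (e.g. 1 R 1).
Symmetric: no — 5 R 2 but not 2 R 5.
Only symmetric fails.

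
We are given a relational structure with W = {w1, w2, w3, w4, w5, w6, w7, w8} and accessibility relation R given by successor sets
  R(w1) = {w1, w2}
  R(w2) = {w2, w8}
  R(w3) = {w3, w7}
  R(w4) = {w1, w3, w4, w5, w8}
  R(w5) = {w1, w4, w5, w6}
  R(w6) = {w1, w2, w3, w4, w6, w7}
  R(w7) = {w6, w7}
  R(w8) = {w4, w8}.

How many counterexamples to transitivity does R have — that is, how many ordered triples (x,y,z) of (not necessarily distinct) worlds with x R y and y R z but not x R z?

Enumerating: (w1,w2,w8), (w2,w8,w4), (w3,w7,w6), (w4,w1,w2), (w4,w3,w7), (w4,w5,w6), (w5,w1,w2), (w5,w4,w3), (w5,w4,w8), (w5,w6,w2), (w5,w6,w3), (w5,w6,w7), … and 10 more.
Total: 22.

22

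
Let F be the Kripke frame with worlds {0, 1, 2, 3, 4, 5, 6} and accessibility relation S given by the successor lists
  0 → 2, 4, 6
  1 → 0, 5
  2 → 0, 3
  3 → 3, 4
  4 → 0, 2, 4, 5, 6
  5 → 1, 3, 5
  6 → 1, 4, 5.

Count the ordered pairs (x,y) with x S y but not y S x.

9

Enumerating: (0,6), (1,0), (2,3), (3,4), (4,2), (4,5), (5,3), (6,1), (6,5).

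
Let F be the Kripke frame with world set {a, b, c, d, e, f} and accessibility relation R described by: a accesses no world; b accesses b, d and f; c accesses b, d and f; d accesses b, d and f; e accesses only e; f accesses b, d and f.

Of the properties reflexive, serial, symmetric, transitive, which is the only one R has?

Reflexive: no — a is not related to itself.
Serial: no — a has no R-successor.
Symmetric: no — c R b but not b R c.
Transitive: yes — every two-step R-path is closed by a direct edge.
Only transitive holds.

transitive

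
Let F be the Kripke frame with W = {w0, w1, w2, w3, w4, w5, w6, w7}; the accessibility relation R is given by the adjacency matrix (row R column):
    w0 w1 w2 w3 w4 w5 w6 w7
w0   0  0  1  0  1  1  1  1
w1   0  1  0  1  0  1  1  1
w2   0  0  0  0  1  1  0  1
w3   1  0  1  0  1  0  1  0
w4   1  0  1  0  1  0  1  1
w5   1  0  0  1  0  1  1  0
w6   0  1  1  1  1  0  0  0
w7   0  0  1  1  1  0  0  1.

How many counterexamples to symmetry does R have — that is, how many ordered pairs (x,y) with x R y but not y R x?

Enumerating: (w0,w2), (w0,w6), (w0,w7), (w1,w3), (w1,w5), (w1,w7), (w2,w5), (w3,w0), (w3,w2), (w3,w4), (w5,w3), (w5,w6), (w6,w2), (w7,w3).

14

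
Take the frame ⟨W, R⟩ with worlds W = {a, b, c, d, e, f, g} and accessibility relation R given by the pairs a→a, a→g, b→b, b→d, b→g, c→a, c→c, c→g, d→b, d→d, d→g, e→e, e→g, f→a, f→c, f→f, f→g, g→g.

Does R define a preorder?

Reflexive: yes — every world is R-related to itself.
Transitive: yes — every two-step R-path is closed by a direct edge.
So R is a preorder.

Yes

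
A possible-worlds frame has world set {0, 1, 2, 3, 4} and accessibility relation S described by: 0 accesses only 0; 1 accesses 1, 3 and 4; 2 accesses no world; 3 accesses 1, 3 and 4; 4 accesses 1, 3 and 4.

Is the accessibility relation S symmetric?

Yes

Symmetric: yes — every pair in S has its reverse in S.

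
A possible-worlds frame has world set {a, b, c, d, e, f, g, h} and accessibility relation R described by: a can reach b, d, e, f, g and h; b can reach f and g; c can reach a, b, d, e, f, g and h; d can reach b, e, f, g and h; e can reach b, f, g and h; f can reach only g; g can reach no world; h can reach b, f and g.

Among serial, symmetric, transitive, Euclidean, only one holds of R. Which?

Serial: no — g has no R-successor.
Symmetric: no — a R b but not b R a.
Transitive: yes — every two-step R-path is closed by a direct edge.
Euclidean: no — a R b and a R d, but not b R d.
Only transitive holds.

transitive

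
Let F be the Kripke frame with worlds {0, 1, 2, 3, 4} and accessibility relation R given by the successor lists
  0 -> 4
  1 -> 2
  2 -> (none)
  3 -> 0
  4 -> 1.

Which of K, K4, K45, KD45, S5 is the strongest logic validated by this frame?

Transitive (axiom 4): no — 0 R 4 and 4 R 1, but not 0 R 1.
Euclidean (axiom 5): no — 0 R 4 and 0 R 4, but not 4 R 4.
Serial (axiom D): no — 2 has no R-successor.
Reflexive (axiom T): no — 0 is not related to itself.
So F validates K; K4 would additionally require R to be transitive. The strongest is K.

K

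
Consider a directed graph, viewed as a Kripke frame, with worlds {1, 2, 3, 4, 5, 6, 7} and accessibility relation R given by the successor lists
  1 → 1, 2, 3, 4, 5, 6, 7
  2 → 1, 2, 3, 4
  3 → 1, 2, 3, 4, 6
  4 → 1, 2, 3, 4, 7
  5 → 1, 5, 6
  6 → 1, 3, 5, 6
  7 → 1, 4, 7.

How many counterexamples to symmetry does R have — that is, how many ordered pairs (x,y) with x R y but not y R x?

R is symmetric; there are no such tuples.

0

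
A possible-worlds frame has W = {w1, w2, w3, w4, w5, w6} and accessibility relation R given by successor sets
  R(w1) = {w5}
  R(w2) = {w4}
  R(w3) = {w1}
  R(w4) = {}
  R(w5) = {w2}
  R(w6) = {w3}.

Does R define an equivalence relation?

Reflexive: no — w1 is not related to itself.
Symmetric: no — w1 R w5 but not w5 R w1.
Transitive: no — w1 R w5 and w5 R w2, but not w1 R w2.
So R is not an equivalence relation.

No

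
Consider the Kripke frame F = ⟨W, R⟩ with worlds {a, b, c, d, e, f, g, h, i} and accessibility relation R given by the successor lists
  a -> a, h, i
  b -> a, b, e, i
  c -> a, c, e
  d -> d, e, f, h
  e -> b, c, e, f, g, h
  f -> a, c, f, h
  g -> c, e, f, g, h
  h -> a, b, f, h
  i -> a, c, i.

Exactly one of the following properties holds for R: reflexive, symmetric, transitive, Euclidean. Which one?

Reflexive: yes — every world is R-related to itself.
Symmetric: no — b R a but not a R b.
Transitive: no — a R h and h R b, but not a R b.
Euclidean: no — a R h and a R i, but not h R i.
Only reflexive holds.

reflexive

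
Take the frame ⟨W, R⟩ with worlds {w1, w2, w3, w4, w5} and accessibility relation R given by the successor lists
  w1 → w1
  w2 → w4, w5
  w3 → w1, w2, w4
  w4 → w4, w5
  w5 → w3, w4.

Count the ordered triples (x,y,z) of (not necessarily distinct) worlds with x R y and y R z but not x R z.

7

Enumerating: (w2,w5,w3), (w3,w2,w5), (w3,w4,w5), (w4,w5,w3), (w5,w3,w1), (w5,w3,w2), (w5,w4,w5).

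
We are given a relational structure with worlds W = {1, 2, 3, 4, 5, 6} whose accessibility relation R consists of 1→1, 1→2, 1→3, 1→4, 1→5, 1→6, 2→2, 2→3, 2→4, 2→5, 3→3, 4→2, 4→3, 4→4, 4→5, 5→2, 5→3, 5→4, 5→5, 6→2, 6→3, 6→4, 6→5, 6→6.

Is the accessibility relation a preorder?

Reflexive: yes — every world is R-related to itself.
Transitive: yes — every two-step R-path is closed by a direct edge.
So R is a preorder.

Yes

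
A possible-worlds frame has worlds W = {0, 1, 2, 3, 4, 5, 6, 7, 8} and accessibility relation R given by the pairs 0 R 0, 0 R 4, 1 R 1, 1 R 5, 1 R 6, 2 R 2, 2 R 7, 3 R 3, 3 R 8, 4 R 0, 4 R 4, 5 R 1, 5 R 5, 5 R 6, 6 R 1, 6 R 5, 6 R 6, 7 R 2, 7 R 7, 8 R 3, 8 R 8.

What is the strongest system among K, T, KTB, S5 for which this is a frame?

Reflexive (axiom T): yes — every world is R-related to itself.
Symmetric (axiom B): yes — every pair in R has its reverse in R.
Euclidean (axiom 5): yes — any two successors of a common world are R-related.
So F validates K, T, KTB, S5. The strongest is S5.

S5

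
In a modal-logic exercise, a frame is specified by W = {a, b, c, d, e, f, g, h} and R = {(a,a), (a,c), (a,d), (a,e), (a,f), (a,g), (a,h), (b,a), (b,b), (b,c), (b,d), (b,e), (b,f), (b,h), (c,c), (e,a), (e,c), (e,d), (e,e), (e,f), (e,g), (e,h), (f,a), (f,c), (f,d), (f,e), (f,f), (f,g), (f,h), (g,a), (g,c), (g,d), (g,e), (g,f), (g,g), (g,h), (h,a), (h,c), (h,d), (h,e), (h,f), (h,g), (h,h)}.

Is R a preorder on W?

Reflexive: no — d is not related to itself.
Transitive: no — b R a and a R g, but not b R g.
So R is not a preorder.

No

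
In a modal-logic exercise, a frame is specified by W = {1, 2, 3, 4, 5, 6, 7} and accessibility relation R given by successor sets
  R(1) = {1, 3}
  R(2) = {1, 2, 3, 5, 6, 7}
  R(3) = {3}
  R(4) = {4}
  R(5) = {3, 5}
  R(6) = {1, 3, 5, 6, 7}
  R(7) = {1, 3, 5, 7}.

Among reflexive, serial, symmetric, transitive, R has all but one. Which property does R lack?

Reflexive: yes — every world is R-related to itself.
Serial: yes — every world has a successor (e.g. 1 R 1).
Symmetric: no — 1 R 3 but not 3 R 1.
Transitive: yes — every two-step R-path is closed by a direct edge.
Only symmetric fails.

symmetric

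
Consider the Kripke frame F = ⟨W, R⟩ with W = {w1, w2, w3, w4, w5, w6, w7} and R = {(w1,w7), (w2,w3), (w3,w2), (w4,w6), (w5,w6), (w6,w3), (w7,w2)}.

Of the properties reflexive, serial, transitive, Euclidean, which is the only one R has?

Reflexive: no — w1 is not related to itself.
Serial: yes — every world has a successor (e.g. w1 R w7).
Transitive: no — w1 R w7 and w7 R w2, but not w1 R w2.
Euclidean: no — w1 R w7 and w1 R w7, but not w7 R w7.
Only serial holds.

serial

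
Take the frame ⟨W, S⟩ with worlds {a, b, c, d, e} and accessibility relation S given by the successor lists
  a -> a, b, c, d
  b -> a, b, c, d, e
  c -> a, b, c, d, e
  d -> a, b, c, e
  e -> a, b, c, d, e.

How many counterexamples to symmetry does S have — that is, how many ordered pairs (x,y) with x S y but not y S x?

1

Enumerating: (e,a).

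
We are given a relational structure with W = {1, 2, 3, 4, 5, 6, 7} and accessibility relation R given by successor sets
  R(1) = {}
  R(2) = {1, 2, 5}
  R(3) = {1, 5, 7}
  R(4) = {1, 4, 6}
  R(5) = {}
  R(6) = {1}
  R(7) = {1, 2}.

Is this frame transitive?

Transitive: no — 3 R 7 and 7 R 2, but not 3 R 2.

No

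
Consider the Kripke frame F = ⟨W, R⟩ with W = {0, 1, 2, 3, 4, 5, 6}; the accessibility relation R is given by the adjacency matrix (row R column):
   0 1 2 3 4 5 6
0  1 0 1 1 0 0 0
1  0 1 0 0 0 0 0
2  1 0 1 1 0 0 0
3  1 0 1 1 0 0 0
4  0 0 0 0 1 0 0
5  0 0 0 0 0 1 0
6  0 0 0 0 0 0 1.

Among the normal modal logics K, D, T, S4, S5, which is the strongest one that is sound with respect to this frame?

Serial (axiom D): yes — every world has a successor (e.g. 0 R 0).
Reflexive (axiom T): yes — every world is R-related to itself.
Transitive (axiom 4): yes — every two-step R-path is closed by a direct edge.
Euclidean (axiom 5): yes — any two successors of a common world are R-related.
So F validates K, D, T, S4, S5. The strongest is S5.

S5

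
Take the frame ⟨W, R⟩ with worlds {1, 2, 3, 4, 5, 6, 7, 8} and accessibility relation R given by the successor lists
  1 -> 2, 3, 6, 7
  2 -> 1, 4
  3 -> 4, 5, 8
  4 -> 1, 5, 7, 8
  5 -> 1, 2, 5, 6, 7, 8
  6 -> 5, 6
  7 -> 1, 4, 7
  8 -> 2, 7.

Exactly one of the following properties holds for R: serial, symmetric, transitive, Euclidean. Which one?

Serial: yes — every world has a successor (e.g. 1 R 2).
Symmetric: no — 1 R 3 but not 3 R 1.
Transitive: no — 1 R 2 and 2 R 4, but not 1 R 4.
Euclidean: no — 1 R 2 and 1 R 3, but not 2 R 3.
Only serial holds.

serial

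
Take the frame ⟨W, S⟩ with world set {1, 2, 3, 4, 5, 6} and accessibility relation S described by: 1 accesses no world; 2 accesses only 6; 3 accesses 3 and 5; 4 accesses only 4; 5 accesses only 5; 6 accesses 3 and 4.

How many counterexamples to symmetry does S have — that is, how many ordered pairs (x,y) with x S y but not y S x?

4

Enumerating: (2,6), (3,5), (6,3), (6,4).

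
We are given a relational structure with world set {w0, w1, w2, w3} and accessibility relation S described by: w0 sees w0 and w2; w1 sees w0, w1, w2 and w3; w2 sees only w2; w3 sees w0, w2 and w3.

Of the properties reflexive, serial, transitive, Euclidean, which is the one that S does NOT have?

Euclidean

Reflexive: yes — every world is S-related to itself.
Serial: yes — every world has a successor (e.g. w0 S w0).
Transitive: yes — every two-step S-path is closed by a direct edge.
Euclidean: no — w1 S w0 and w1 S w3, but not w0 S w3.
Only Euclidean fails.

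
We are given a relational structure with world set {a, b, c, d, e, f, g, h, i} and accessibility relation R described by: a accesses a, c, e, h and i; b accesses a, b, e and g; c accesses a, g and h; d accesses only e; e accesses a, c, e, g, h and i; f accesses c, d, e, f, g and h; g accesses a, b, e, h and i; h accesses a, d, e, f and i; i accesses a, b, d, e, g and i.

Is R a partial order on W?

Reflexive: no — c is not related to itself.
Transitive: no — a R c and c R g, but not a R g.
Antisymmetric: no — a R c and c R a with a ≠ c.
So R is not a partial order.

No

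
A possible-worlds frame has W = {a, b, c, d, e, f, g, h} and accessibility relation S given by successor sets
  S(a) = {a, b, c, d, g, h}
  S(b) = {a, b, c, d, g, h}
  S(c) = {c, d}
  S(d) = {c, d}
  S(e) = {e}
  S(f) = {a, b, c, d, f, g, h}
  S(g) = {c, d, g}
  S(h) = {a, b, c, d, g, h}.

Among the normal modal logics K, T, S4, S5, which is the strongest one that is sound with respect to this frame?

S4

Reflexive (axiom T): yes — every world is S-related to itself.
Transitive (axiom 4): yes — every two-step S-path is closed by a direct edge.
Euclidean (axiom 5): no — a S c and a S b, but not c S b.
So F validates K, T, S4; S5 would additionally require S to be Euclidean. The strongest is S4.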